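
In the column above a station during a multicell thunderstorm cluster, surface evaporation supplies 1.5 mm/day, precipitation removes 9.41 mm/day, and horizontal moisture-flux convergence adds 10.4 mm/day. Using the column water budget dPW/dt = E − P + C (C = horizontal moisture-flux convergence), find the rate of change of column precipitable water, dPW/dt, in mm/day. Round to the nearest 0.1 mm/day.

dPW/dt ≈ 2.5 mm/day

dPW/dt = E − P + C = 1.5 − 9.41 + (10.4) = 2.5 mm/day.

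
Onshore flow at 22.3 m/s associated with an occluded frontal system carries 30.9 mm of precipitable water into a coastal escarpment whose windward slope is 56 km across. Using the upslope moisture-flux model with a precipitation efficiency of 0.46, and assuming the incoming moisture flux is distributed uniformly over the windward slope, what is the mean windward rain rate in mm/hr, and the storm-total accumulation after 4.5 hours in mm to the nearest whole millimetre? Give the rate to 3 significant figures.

Incoming column moisture flux per unit ridge length: F = V × PW = 22.3 × 30.9 = 689.07 mm·m/s.
Spread over the 56 km slope with efficiency ε = 0.46: R = ε·F/W = 0.46 × 689.07 / 56000 m = 5.660e-03 mm/s.
R = 5.660e-03 × 3600 = 20.4 mm/hr.
Over 4.5 h: total = 20.4 × 4.5 = 91.8 ≈ 92 mm.

R ≈ 20.4 mm/hr; total ≈ 92 mm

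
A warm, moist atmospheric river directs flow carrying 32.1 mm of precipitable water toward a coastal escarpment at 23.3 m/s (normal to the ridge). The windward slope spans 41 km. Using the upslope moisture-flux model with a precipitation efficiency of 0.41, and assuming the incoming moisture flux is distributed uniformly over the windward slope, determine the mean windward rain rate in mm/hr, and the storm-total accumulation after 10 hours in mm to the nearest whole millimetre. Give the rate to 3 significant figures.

R ≈ 26.9 mm/hr; total ≈ 269 mm

Incoming column moisture flux per unit ridge length: F = V × PW = 23.3 × 32.1 = 747.93 mm·m/s.
Spread over the 41 km slope with efficiency ε = 0.41: R = ε·F/W = 0.41 × 747.93 / 41000 m = 7.479e-03 mm/s.
R = 7.479e-03 × 3600 = 26.9 mm/hr.
Over 10 h: total = 26.9 × 10 = 269 mm.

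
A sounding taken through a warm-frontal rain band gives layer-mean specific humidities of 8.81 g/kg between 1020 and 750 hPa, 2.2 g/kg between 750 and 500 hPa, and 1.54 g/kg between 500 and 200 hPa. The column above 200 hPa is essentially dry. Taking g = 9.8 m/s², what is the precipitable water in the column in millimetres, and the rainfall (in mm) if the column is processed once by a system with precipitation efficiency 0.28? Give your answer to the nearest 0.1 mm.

PW ≈ 34.6 mm; rainfall ≈ 9.7 mm

Precipitable water is the column-integrated vapour mass per unit area: PW = (1/g) Σ q̄ Δp, with q in kg/kg and Δp in Pa (1 kg/m² of water = 1 mm).
Layer 1020–750 hPa: Δp = 270 hPa = 27000 Pa, q̄ = 0.00881 kg/kg → 0.00881 × 27000 / 9.8 = 24.27 mm
Layer 750–500 hPa: Δp = 250 hPa = 25000 Pa, q̄ = 0.0022 kg/kg → 0.0022 × 25000 / 9.8 = 5.61 mm
Layer 500–200 hPa: Δp = 300 hPa = 30000 Pa, q̄ = 0.00154 kg/kg → 0.00154 × 30000 / 9.8 = 4.71 mm
PW = 24.27 + 5.61 + 4.71 = 34.59 ≈ 34.6 mm.
Rainfall = ε × PW = 0.28 × 34.6 = 9.7 mm.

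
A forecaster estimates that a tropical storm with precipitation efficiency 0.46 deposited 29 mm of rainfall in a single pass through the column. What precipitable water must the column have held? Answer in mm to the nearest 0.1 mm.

PW = rainfall / ε = 29 / 0.46 = 63.0 mm.

PW ≈ 63.0 mm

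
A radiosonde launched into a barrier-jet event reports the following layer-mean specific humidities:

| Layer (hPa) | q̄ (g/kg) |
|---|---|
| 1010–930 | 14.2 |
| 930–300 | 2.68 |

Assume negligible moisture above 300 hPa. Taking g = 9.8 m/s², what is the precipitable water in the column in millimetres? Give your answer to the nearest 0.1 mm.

Precipitable water is the column-integrated vapour mass per unit area: PW = (1/g) Σ q̄ Δp, with q in kg/kg and Δp in Pa (1 kg/m² of water = 1 mm).
Layer 1010–930 hPa: Δp = 80 hPa = 8000 Pa, q̄ = 0.0142 kg/kg → 0.0142 × 8000 / 9.8 = 11.59 mm
Layer 930–300 hPa: Δp = 630 hPa = 63000 Pa, q̄ = 0.00268 kg/kg → 0.00268 × 63000 / 9.8 = 17.23 mm
PW = 11.59 + 17.23 = 28.82 ≈ 28.8 mm.

PW ≈ 28.8 mm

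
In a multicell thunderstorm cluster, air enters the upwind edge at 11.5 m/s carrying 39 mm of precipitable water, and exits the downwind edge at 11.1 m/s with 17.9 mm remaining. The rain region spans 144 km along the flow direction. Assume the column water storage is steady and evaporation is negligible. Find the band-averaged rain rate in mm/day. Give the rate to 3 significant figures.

R ≈ 150 mm/day

Column moisture flux per unit crosswind length is F = V × PW.
Inflow: F_in = 11.5 × 39 = 448.5 mm·m/s
Outflow: F_out = 11.1 × 17.9 = 198.69 mm·m/s
Steady-state rate R = (F_in − F_out)/L = (448.5 − 198.69) / 144000 m = 1.735e-03 mm/s.
R = 1.735e-03 × 3600 × 24 = 150 mm/day.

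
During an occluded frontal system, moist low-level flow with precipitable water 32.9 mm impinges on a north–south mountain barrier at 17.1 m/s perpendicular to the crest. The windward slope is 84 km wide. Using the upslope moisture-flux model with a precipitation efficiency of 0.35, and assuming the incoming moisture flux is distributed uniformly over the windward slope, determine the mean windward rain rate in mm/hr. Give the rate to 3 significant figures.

Incoming column moisture flux per unit ridge length: F = V × PW = 17.1 × 32.9 = 562.59 mm·m/s.
Spread over the 84 km slope with efficiency ε = 0.35: R = ε·F/W = 0.35 × 562.59 / 84000 m = 2.344e-03 mm/s.
R = 2.344e-03 × 3600 = 8.44 mm/hr.

R ≈ 8.44 mm/hr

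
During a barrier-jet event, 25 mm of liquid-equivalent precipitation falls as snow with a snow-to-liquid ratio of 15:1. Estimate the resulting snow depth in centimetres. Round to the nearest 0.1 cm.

snow depth ≈ 37.5 cm

Snow depth = liquid × ratio = 25 mm × 15 = 375 mm = 37.5 cm.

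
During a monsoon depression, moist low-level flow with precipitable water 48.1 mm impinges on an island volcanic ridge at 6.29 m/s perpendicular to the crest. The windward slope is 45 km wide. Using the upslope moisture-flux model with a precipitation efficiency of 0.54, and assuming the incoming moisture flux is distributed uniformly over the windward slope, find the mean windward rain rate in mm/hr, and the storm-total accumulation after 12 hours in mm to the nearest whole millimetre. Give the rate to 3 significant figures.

R ≈ 13.1 mm/hr; total ≈ 157 mm

Incoming column moisture flux per unit ridge length: F = V × PW = 6.29 × 48.1 = 302.549 mm·m/s.
Spread over the 45 km slope with efficiency ε = 0.54: R = ε·F/W = 0.54 × 302.549 / 45000 m = 3.631e-03 mm/s.
R = 3.631e-03 × 3600 = 13.1 mm/hr.
Over 12 h: total = 13.1 × 12 = 157.2 ≈ 157 mm.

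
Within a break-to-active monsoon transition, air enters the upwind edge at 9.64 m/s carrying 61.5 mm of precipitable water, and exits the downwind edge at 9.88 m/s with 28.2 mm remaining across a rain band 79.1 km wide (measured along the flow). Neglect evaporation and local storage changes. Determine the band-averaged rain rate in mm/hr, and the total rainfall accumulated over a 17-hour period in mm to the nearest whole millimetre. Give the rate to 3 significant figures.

Column moisture flux per unit crosswind length is F = V × PW.
Inflow: F_in = 9.64 × 61.5 = 592.86 mm·m/s
Outflow: F_out = 9.88 × 28.2 = 278.616 mm·m/s
Steady-state rate R = (F_in − F_out)/L = (592.86 − 278.616) / 79100 m = 3.973e-03 mm/s.
R = 3.973e-03 × 3600 = 14.3 mm/hr.
Over 17 h: total = 14.3 × 17 = 243.1 ≈ 243 mm.

R ≈ 14.3 mm/hr; total ≈ 243 mm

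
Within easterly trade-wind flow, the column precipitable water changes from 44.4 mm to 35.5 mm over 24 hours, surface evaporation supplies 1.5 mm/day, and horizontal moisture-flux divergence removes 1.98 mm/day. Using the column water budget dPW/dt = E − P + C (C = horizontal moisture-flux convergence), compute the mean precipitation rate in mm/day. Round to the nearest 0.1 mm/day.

P ≈ 8.4 mm/day

dPW/dt = (35.5 − 44.4) mm / (24/24 day) = -8.900 mm/day.
P = E + C − dPW/dt = 1.5 + (-1.98) − (-8.900) = 8.4 mm/day.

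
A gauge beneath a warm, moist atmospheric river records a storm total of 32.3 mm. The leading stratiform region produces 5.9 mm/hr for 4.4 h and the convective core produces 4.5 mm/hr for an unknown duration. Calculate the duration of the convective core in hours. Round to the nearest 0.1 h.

duration ≈ 1.4 h

Known phases: 5.9 × 4.4 = 25.96 mm.
Remaining depth = 32.3 − 25.96 = 6.34 mm.
Duration = 6.34 / 4.5 = 1.4 h.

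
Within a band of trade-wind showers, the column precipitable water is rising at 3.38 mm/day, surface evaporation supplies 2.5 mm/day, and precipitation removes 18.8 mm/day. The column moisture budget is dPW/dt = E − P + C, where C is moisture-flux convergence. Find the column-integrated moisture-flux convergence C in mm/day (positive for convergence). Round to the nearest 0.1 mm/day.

C ≈ 19.7 mm/day

dPW/dt = +3.38 mm/day.
C = dPW/dt − E + P = (+3.38) − 2.5 + 18.8 = 19.7 mm/day.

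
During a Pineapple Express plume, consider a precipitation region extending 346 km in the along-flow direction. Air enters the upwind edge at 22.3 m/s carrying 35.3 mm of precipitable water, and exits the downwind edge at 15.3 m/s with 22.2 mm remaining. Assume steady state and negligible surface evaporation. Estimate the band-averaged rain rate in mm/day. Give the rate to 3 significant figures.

R ≈ 112 mm/day

Column moisture flux per unit crosswind length is F = V × PW.
Inflow: F_in = 22.3 × 35.3 = 787.19 mm·m/s
Outflow: F_out = 15.3 × 22.2 = 339.66 mm·m/s
Steady-state rate R = (F_in − F_out)/L = (787.19 − 339.66) / 346000 m = 1.293e-03 mm/s.
R = 1.293e-03 × 3600 × 24 = 112 mm/day.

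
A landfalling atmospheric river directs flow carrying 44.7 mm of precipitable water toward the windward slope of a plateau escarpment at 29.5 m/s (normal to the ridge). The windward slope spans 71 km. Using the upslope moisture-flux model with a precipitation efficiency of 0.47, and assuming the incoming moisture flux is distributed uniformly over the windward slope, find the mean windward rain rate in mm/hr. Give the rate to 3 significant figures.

R ≈ 31.4 mm/hr

Incoming column moisture flux per unit ridge length: F = V × PW = 29.5 × 44.7 = 1318.65 mm·m/s.
Spread over the 71 km slope with efficiency ε = 0.47: R = ε·F/W = 0.47 × 1318.65 / 71000 m = 8.729e-03 mm/s.
R = 8.729e-03 × 3600 = 31.4 mm/hr.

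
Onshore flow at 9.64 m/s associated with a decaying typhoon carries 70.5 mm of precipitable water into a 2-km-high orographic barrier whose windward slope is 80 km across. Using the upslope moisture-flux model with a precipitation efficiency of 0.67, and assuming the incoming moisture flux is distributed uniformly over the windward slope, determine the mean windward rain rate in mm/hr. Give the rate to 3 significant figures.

R ≈ 20.5 mm/hr

Incoming column moisture flux per unit ridge length: F = V × PW = 9.64 × 70.5 = 679.62 mm·m/s.
Spread over the 80 km slope with efficiency ε = 0.67: R = ε·F/W = 0.67 × 679.62 / 80000 m = 5.692e-03 mm/s.
R = 5.692e-03 × 3600 = 20.5 mm/hr.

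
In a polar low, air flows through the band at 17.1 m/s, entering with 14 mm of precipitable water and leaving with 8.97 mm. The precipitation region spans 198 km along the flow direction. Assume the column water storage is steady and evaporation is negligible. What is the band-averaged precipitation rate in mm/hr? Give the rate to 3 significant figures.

R ≈ 1.56 mm/hr

Column moisture flux per unit crosswind length is F = V × PW.
Inflow: F_in = 17.1 × 14 = 239.4 mm·m/s
Outflow: F_out = 17.1 × 8.97 = 153.387 mm·m/s
Steady-state rate R = (F_in − F_out)/L = (239.4 − 153.387) / 198000 m = 4.344e-04 mm/s.
R = 4.344e-04 × 3600 = 1.56 mm/hr.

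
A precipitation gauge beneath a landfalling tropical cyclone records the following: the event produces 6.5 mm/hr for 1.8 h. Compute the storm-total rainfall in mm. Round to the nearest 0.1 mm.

Total = Σ Rᵢ Δtᵢ = 6.5 × 1.8
      = 11.7 = 11.7 mm.

total ≈ 11.7 mm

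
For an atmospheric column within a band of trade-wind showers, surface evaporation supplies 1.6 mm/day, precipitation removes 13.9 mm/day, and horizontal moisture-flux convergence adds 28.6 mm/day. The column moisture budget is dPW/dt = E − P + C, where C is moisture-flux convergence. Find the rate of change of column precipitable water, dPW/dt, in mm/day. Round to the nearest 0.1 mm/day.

dPW/dt = E − P + C = 1.6 − 13.9 + (28.6) = 16.3 mm/day.

dPW/dt ≈ 16.3 mm/day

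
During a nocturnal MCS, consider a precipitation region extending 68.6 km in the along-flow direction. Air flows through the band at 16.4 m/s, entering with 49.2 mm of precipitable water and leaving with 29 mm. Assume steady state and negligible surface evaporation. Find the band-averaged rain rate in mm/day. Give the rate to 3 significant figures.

Column moisture flux per unit crosswind length is F = V × PW.
Inflow: F_in = 16.4 × 49.2 = 806.88 mm·m/s
Outflow: F_out = 16.4 × 29 = 475.6 mm·m/s
Steady-state rate R = (F_in − F_out)/L = (806.88 − 475.6) / 68600 m = 4.829e-03 mm/s.
R = 4.829e-03 × 3600 × 24 = 417 mm/day.

R ≈ 417 mm/day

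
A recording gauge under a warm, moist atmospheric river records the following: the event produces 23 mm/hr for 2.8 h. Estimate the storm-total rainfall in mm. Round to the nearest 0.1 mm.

Total = Σ Rᵢ Δtᵢ = 23 × 2.8
      = 64.4 = 64.4 mm.

total ≈ 64.4 mm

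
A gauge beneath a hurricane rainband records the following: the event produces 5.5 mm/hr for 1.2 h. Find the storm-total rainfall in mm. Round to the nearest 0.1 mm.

Total = Σ Rᵢ Δtᵢ = 5.5 × 1.2
      = 6.6 = 6.6 mm.

total ≈ 6.6 mm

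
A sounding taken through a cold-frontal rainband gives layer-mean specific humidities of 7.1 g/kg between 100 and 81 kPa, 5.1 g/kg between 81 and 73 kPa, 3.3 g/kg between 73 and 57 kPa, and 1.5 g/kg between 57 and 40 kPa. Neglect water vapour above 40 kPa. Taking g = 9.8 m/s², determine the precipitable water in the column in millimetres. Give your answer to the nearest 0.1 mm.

Precipitable water is the column-integrated vapour mass per unit area: PW = (1/g) Σ q̄ Δp, with q in kg/kg and Δp in Pa (1 kg/m² of water = 1 mm).
Layer 100–81 kPa: Δp = 190 hPa = 19000 Pa, q̄ = 0.0071 kg/kg → 0.0071 × 19000 / 9.8 = 13.77 mm
Layer 81–73 kPa: Δp = 80 hPa = 8000 Pa, q̄ = 0.0051 kg/kg → 0.0051 × 8000 / 9.8 = 4.16 mm
Layer 73–57 kPa: Δp = 160 hPa = 16000 Pa, q̄ = 0.0033 kg/kg → 0.0033 × 16000 / 9.8 = 5.39 mm
Layer 57–40 kPa: Δp = 170 hPa = 17000 Pa, q̄ = 0.0015 kg/kg → 0.0015 × 17000 / 9.8 = 2.60 mm
PW = 13.77 + 4.16 + 5.39 + 2.60 = 25.92 ≈ 25.9 mm.

PW ≈ 25.9 mm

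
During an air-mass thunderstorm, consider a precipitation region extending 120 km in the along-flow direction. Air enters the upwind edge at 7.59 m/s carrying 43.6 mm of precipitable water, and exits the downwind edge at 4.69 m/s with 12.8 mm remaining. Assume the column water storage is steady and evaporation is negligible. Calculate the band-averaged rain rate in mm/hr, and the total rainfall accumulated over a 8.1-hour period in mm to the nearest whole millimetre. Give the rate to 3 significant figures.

R ≈ 8.13 mm/hr; total ≈ 66 mm

Column moisture flux per unit crosswind length is F = V × PW.
Inflow: F_in = 7.59 × 43.6 = 330.924 mm·m/s
Outflow: F_out = 4.69 × 12.8 = 60.032 mm·m/s
Steady-state rate R = (F_in − F_out)/L = (330.924 − 60.032) / 120000 m = 2.257e-03 mm/s.
R = 2.257e-03 × 3600 = 8.13 mm/hr.
Over 8.1 h: total = 8.13 × 8.1 = 65.853 ≈ 66 mm.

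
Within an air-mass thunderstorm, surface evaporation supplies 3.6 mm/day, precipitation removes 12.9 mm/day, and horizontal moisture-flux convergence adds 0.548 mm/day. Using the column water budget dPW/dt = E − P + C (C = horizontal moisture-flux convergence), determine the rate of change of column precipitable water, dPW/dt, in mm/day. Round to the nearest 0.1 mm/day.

dPW/dt ≈ -8.8 mm/day

dPW/dt = E − P + C = 3.6 − 12.9 + (0.548) = -8.8 mm/day.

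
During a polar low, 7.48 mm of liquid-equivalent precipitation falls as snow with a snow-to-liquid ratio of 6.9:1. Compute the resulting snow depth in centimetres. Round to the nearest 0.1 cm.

Snow depth = liquid × ratio = 7.48 mm × 6.9 = 51.612 mm = 5.2 cm.

snow depth ≈ 5.2 cm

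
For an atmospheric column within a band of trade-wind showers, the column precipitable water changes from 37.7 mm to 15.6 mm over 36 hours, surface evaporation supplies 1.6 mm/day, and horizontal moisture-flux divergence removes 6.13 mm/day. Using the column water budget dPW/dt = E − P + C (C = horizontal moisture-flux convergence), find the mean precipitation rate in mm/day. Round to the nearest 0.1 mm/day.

P ≈ 10.2 mm/day

dPW/dt = (15.6 − 37.7) mm / (36/24 day) = -14.733 mm/day.
P = E + C − dPW/dt = 1.6 + (-6.13) − (-14.733) = 10.2 mm/day.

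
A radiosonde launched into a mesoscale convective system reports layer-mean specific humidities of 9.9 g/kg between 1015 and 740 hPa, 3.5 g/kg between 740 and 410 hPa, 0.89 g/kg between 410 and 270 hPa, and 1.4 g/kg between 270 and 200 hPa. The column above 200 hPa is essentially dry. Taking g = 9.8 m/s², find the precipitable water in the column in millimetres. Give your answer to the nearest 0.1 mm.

Precipitable water is the column-integrated vapour mass per unit area: PW = (1/g) Σ q̄ Δp, with q in kg/kg and Δp in Pa (1 kg/m² of water = 1 mm).
Layer 1015–740 hPa: Δp = 275 hPa = 27500 Pa, q̄ = 0.0099 kg/kg → 0.0099 × 27500 / 9.8 = 27.78 mm
Layer 740–410 hPa: Δp = 330 hPa = 33000 Pa, q̄ = 0.0035 kg/kg → 0.0035 × 33000 / 9.8 = 11.79 mm
Layer 410–270 hPa: Δp = 140 hPa = 14000 Pa, q̄ = 0.00089 kg/kg → 0.00089 × 14000 / 9.8 = 1.27 mm
Layer 270–200 hPa: Δp = 70 hPa = 7000 Pa, q̄ = 0.0014 kg/kg → 0.0014 × 7000 / 9.8 = 1.00 mm
PW = 27.78 + 11.79 + 1.27 + 1.00 = 41.84 ≈ 41.8 mm.

PW ≈ 41.8 mm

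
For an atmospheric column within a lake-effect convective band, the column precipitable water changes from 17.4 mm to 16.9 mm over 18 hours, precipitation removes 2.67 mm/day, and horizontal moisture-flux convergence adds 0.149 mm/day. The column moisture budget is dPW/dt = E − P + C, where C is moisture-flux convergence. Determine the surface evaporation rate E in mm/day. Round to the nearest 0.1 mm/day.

E ≈ 1.9 mm/day

dPW/dt = (16.9 − 17.4) mm / (18/24 day) = -0.667 mm/day.
E = dPW/dt + P − C = (-0.667) + 2.67 − (0.149) = 1.9 mm/day.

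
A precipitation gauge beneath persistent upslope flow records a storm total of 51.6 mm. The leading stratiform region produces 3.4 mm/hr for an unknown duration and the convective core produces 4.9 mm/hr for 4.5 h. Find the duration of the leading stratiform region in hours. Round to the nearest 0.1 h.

duration ≈ 8.7 h

Known phases: 4.9 × 4.5 = 22.05 mm.
Remaining depth = 51.6 − 22.05 = 29.55 mm.
Duration = 29.55 / 3.4 = 8.7 h.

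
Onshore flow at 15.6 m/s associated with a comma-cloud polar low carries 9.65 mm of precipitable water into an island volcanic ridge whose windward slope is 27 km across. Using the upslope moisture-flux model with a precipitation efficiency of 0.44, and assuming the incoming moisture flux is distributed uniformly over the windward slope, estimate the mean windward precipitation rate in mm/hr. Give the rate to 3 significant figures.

Incoming column moisture flux per unit ridge length: F = V × PW = 15.6 × 9.65 = 150.54 mm·m/s.
Spread over the 27 km slope with efficiency ε = 0.44: R = ε·F/W = 0.44 × 150.54 / 27000 m = 2.453e-03 mm/s.
R = 2.453e-03 × 3600 = 8.83 mm/hr.

R ≈ 8.83 mm/hr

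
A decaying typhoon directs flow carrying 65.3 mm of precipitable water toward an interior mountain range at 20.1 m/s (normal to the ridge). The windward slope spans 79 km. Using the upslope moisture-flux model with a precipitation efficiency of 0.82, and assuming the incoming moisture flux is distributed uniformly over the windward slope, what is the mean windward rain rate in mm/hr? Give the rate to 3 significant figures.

Incoming column moisture flux per unit ridge length: F = V × PW = 20.1 × 65.3 = 1312.53 mm·m/s.
Spread over the 79 km slope with efficiency ε = 0.82: R = ε·F/W = 0.82 × 1312.53 / 79000 m = 1.362e-02 mm/s.
R = 1.362e-02 × 3600 = 49.0 mm/hr.

R ≈ 49.0 mm/hr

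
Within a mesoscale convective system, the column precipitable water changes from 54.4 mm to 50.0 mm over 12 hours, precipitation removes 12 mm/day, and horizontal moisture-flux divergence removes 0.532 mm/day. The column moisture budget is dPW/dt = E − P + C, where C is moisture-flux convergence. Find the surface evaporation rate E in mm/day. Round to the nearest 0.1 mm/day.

E ≈ 3.7 mm/day

dPW/dt = (50.0 − 54.4) mm / (12/24 day) = -8.800 mm/day.
E = dPW/dt + P − C = (-8.800) + 12 − (-0.532) = 3.7 mm/day.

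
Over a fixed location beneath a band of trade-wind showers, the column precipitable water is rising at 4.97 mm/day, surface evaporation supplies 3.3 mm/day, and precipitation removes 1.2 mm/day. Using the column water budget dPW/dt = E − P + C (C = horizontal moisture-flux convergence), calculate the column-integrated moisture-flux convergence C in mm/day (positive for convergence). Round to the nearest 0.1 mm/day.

dPW/dt = +4.97 mm/day.
C = dPW/dt − E + P = (+4.97) − 3.3 + 1.2 = 2.9 mm/day.

C ≈ 2.9 mm/day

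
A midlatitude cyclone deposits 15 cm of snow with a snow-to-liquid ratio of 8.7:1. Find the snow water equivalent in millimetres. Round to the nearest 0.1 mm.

SWE ≈ 17.2 mm

SWE = snow depth / ratio = 15 cm / 8.7 = 1.724 cm = 17.2 mm.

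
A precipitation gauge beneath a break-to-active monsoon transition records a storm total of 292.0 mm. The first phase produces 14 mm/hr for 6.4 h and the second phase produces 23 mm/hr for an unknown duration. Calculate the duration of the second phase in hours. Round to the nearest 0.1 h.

duration ≈ 8.8 h

Known phases: 14 × 6.4 = 89.6 mm.
Remaining depth = 292.0 − 89.6 = 202.4 mm.
Duration = 202.4 / 23 = 8.8 h.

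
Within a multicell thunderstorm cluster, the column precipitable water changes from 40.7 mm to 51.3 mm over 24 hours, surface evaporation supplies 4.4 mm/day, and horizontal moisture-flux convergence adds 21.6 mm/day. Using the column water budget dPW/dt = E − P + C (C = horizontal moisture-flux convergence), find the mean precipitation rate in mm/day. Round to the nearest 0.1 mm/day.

P ≈ 15.4 mm/day

dPW/dt = (51.3 − 40.7) mm / (24/24 day) = +10.600 mm/day.
P = E + C − dPW/dt = 4.4 + (21.6) − (+10.600) = 15.4 mm/day.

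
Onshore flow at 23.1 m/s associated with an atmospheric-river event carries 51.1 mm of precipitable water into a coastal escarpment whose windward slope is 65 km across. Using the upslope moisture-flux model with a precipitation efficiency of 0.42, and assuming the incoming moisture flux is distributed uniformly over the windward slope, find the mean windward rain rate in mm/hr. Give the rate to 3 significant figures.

Incoming column moisture flux per unit ridge length: F = V × PW = 23.1 × 51.1 = 1180.41 mm·m/s.
Spread over the 65 km slope with efficiency ε = 0.42: R = ε·F/W = 0.42 × 1180.41 / 65000 m = 7.627e-03 mm/s.
R = 7.627e-03 × 3600 = 27.5 mm/hr.

R ≈ 27.5 mm/hr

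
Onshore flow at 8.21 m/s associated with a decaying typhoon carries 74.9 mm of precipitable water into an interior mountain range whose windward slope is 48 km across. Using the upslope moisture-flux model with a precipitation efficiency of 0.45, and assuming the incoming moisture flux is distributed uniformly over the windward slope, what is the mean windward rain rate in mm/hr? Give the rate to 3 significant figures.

Incoming column moisture flux per unit ridge length: F = V × PW = 8.21 × 74.9 = 614.929 mm·m/s.
Spread over the 48 km slope with efficiency ε = 0.45: R = ε·F/W = 0.45 × 614.929 / 48000 m = 5.765e-03 mm/s.
R = 5.765e-03 × 3600 = 20.8 mm/hr.

R ≈ 20.8 mm/hr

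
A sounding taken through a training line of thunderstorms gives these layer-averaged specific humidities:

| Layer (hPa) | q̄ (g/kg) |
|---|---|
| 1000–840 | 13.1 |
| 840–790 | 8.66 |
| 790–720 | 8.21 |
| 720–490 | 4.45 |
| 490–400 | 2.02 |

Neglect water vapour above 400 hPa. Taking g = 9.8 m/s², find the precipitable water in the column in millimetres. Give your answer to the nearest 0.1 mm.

PW ≈ 44.0 mm

Precipitable water is the column-integrated vapour mass per unit area: PW = (1/g) Σ q̄ Δp, with q in kg/kg and Δp in Pa (1 kg/m² of water = 1 mm).
Layer 1000–840 hPa: Δp = 160 hPa = 16000 Pa, q̄ = 0.0131 kg/kg → 0.0131 × 16000 / 9.8 = 21.39 mm
Layer 840–790 hPa: Δp = 50 hPa = 5000 Pa, q̄ = 0.00866 kg/kg → 0.00866 × 5000 / 9.8 = 4.42 mm
Layer 790–720 hPa: Δp = 70 hPa = 7000 Pa, q̄ = 0.00821 kg/kg → 0.00821 × 7000 / 9.8 = 5.86 mm
Layer 720–490 hPa: Δp = 230 hPa = 23000 Pa, q̄ = 0.00445 kg/kg → 0.00445 × 23000 / 9.8 = 10.44 mm
Layer 490–400 hPa: Δp = 90 hPa = 9000 Pa, q̄ = 0.00202 kg/kg → 0.00202 × 9000 / 9.8 = 1.86 mm
PW = 21.39 + 4.42 + 5.86 + 10.44 + 1.86 = 43.97 ≈ 44.0 mm.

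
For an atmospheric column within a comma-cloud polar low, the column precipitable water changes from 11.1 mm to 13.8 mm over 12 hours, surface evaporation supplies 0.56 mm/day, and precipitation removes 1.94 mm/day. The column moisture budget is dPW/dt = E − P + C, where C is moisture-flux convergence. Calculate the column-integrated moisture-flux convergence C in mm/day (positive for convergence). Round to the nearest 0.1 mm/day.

C ≈ 6.8 mm/day

dPW/dt = (13.8 − 11.1) mm / (12/24 day) = +5.400 mm/day.
C = dPW/dt − E + P = (+5.400) − 0.56 + 1.94 = 6.8 mm/day.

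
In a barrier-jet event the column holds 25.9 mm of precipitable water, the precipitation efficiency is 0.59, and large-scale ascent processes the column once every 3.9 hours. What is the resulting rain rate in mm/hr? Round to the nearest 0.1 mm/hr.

Each overturning extracts ε × PW = 0.59 × 25.9 = 15.281 mm.
Rate = ε·PW / τ = 15.281 / 3.9 h = 3.9 mm/hr.

R ≈ 3.9 mm/hr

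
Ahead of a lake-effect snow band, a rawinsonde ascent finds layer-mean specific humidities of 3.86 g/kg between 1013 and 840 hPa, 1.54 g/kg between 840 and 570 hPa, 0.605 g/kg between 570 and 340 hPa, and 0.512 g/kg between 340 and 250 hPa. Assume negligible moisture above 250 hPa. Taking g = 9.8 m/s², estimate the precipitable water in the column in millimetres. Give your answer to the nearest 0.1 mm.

PW ≈ 12.9 mm

Precipitable water is the column-integrated vapour mass per unit area: PW = (1/g) Σ q̄ Δp, with q in kg/kg and Δp in Pa (1 kg/m² of water = 1 mm).
Layer 1013–840 hPa: Δp = 173 hPa = 17300 Pa, q̄ = 0.00386 kg/kg → 0.00386 × 17300 / 9.8 = 6.81 mm
Layer 840–570 hPa: Δp = 270 hPa = 27000 Pa, q̄ = 0.00154 kg/kg → 0.00154 × 27000 / 9.8 = 4.24 mm
Layer 570–340 hPa: Δp = 230 hPa = 23000 Pa, q̄ = 0.000605 kg/kg → 0.000605 × 23000 / 9.8 = 1.42 mm
Layer 340–250 hPa: Δp = 90 hPa = 9000 Pa, q̄ = 0.000512 kg/kg → 0.000512 × 9000 / 9.8 = 0.47 mm
PW = 6.81 + 4.24 + 1.42 + 0.47 = 12.94 ≈ 12.9 mm.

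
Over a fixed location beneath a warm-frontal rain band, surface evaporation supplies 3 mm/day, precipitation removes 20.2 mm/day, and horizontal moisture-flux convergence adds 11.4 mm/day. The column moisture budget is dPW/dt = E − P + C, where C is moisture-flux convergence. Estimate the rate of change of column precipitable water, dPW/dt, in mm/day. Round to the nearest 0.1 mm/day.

dPW/dt = E − P + C = 3 − 20.2 + (11.4) = -5.8 mm/day.

dPW/dt ≈ -5.8 mm/day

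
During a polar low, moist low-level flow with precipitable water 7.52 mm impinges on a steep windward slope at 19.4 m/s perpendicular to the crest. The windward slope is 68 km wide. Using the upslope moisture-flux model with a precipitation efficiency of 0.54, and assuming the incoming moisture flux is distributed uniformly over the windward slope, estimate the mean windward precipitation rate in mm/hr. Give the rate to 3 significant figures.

Incoming column moisture flux per unit ridge length: F = V × PW = 19.4 × 7.52 = 145.888 mm·m/s.
Spread over the 68 km slope with efficiency ε = 0.54: R = ε·F/W = 0.54 × 145.888 / 68000 m = 1.159e-03 mm/s.
R = 1.159e-03 × 3600 = 4.17 mm/hr.

R ≈ 4.17 mm/hr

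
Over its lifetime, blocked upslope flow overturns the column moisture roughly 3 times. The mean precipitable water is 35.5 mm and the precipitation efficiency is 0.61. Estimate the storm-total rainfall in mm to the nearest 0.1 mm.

Each cycle deposits ε × PW = 0.61 × 35.5 = 21.655 mm.
Over 3 cycles: 3 × 21.655 = 65.0 mm.

rainfall ≈ 65.0 mm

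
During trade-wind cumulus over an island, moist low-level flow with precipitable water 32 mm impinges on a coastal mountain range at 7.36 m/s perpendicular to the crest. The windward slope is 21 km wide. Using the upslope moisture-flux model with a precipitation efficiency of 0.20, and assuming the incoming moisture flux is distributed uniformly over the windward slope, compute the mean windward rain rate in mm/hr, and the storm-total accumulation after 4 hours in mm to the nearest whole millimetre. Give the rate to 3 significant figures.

Incoming column moisture flux per unit ridge length: F = V × PW = 7.36 × 32 = 235.52 mm·m/s.
Spread over the 21 km slope with efficiency ε = 0.20: R = ε·F/W = 0.20 × 235.52 / 21000 m = 2.243e-03 mm/s.
R = 2.243e-03 × 3600 = 8.07 mm/hr.
Over 4 h: total = 8.07 × 4 = 32.28 ≈ 32 mm.

R ≈ 8.07 mm/hr; total ≈ 32 mm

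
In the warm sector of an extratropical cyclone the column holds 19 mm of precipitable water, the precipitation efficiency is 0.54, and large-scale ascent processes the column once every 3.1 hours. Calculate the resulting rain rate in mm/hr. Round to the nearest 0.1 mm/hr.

Each overturning extracts ε × PW = 0.54 × 19 = 10.26 mm.
Rate = ε·PW / τ = 10.26 / 3.1 h = 3.3 mm/hr.

R ≈ 3.3 mm/hr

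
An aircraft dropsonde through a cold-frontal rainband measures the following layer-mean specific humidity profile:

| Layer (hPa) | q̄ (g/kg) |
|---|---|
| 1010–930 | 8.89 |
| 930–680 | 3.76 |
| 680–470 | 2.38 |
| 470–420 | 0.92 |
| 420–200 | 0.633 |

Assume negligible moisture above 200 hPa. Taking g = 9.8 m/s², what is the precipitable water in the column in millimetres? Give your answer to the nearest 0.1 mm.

Precipitable water is the column-integrated vapour mass per unit area: PW = (1/g) Σ q̄ Δp, with q in kg/kg and Δp in Pa (1 kg/m² of water = 1 mm).
Layer 1010–930 hPa: Δp = 80 hPa = 8000 Pa, q̄ = 0.00889 kg/kg → 0.00889 × 8000 / 9.8 = 7.26 mm
Layer 930–680 hPa: Δp = 250 hPa = 25000 Pa, q̄ = 0.00376 kg/kg → 0.00376 × 25000 / 9.8 = 9.59 mm
Layer 680–470 hPa: Δp = 210 hPa = 21000 Pa, q̄ = 0.00238 kg/kg → 0.00238 × 21000 / 9.8 = 5.10 mm
Layer 470–420 hPa: Δp = 50 hPa = 5000 Pa, q̄ = 0.00092 kg/kg → 0.00092 × 5000 / 9.8 = 0.47 mm
Layer 420–200 hPa: Δp = 220 hPa = 22000 Pa, q̄ = 0.000633 kg/kg → 0.000633 × 22000 / 9.8 = 1.42 mm
PW = 7.26 + 9.59 + 5.10 + 0.47 + 1.42 = 23.84 ≈ 23.8 mm.

PW ≈ 23.8 mm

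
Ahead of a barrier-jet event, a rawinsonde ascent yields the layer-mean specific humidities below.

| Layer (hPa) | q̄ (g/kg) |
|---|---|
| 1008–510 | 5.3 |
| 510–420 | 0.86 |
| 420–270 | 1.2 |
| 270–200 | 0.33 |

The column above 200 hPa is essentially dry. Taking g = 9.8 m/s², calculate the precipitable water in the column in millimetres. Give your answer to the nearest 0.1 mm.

PW ≈ 29.8 mm

Precipitable water is the column-integrated vapour mass per unit area: PW = (1/g) Σ q̄ Δp, with q in kg/kg and Δp in Pa (1 kg/m² of water = 1 mm).
Layer 1008–510 hPa: Δp = 498 hPa = 49800 Pa, q̄ = 0.0053 kg/kg → 0.0053 × 49800 / 9.8 = 26.93 mm
Layer 510–420 hPa: Δp = 90 hPa = 9000 Pa, q̄ = 0.00086 kg/kg → 0.00086 × 9000 / 9.8 = 0.79 mm
Layer 420–270 hPa: Δp = 150 hPa = 15000 Pa, q̄ = 0.0012 kg/kg → 0.0012 × 15000 / 9.8 = 1.84 mm
Layer 270–200 hPa: Δp = 70 hPa = 7000 Pa, q̄ = 0.00033 kg/kg → 0.00033 × 7000 / 9.8 = 0.24 mm
PW = 26.93 + 0.79 + 1.84 + 0.24 = 29.80 ≈ 29.8 mm.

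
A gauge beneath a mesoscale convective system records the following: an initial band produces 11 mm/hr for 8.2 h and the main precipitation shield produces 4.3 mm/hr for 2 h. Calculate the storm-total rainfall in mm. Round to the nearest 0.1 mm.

Total = Σ Rᵢ Δtᵢ = 11 × 8.2 + 4.3 × 2
      = 90.2 + 8.6 = 98.8 mm.

total ≈ 98.8 mm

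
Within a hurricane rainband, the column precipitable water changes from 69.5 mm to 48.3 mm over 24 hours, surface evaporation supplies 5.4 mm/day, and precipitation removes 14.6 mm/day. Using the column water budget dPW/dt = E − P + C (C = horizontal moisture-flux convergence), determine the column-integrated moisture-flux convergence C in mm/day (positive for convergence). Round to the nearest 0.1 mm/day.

C ≈ -12.0 mm/day

dPW/dt = (48.3 − 69.5) mm / (24/24 day) = -21.200 mm/day.
C = dPW/dt − E + P = (-21.200) − 5.4 + 14.6 = -12.0 mm/day.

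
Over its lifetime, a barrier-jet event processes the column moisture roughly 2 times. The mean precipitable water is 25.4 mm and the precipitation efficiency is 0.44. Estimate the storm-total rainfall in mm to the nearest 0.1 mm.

Each cycle deposits ε × PW = 0.44 × 25.4 = 11.176 mm.
Over 2 cycles: 2 × 11.176 = 22.4 mm.

rainfall ≈ 22.4 mm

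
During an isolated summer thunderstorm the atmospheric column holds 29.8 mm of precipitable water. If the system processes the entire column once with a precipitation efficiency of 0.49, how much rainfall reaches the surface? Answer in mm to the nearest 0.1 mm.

Rainfall = ε × PW = 0.49 × 29.8 = 14.6 mm.

rainfall ≈ 14.6 mm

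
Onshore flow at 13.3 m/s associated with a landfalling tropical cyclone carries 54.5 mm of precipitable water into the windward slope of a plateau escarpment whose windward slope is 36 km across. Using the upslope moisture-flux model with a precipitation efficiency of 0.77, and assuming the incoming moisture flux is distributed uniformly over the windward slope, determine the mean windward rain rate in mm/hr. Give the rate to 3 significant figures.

R ≈ 55.8 mm/hr

Incoming column moisture flux per unit ridge length: F = V × PW = 13.3 × 54.5 = 724.85 mm·m/s.
Spread over the 36 km slope with efficiency ε = 0.77: R = ε·F/W = 0.77 × 724.85 / 36000 m = 1.550e-02 mm/s.
R = 1.550e-02 × 3600 = 55.8 mm/hr.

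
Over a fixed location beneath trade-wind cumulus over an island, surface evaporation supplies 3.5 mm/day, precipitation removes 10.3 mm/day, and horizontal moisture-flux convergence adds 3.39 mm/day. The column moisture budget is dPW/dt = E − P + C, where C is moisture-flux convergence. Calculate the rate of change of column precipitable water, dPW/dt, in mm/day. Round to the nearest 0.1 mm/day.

dPW/dt = E − P + C = 3.5 − 10.3 + (3.39) = -3.4 mm/day.

dPW/dt ≈ -3.4 mm/day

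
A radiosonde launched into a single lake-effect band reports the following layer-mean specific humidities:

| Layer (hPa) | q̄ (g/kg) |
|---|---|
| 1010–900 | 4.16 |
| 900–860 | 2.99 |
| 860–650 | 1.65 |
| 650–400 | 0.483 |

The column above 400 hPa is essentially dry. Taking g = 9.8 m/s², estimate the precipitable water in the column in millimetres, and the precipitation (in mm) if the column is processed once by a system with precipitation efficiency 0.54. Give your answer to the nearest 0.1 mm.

Precipitable water is the column-integrated vapour mass per unit area: PW = (1/g) Σ q̄ Δp, with q in kg/kg and Δp in Pa (1 kg/m² of water = 1 mm).
Layer 1010–900 hPa: Δp = 110 hPa = 11000 Pa, q̄ = 0.00416 kg/kg → 0.00416 × 11000 / 9.8 = 4.67 mm
Layer 900–860 hPa: Δp = 40 hPa = 4000 Pa, q̄ = 0.00299 kg/kg → 0.00299 × 4000 / 9.8 = 1.22 mm
Layer 860–650 hPa: Δp = 210 hPa = 21000 Pa, q̄ = 0.00165 kg/kg → 0.00165 × 21000 / 9.8 = 3.54 mm
Layer 650–400 hPa: Δp = 250 hPa = 25000 Pa, q̄ = 0.000483 kg/kg → 0.000483 × 25000 / 9.8 = 1.23 mm
PW = 4.67 + 1.22 + 3.54 + 1.23 = 10.66 ≈ 10.7 mm.
Precipitation = ε × PW = 0.54 × 10.7 = 5.8 mm.

PW ≈ 10.7 mm; precipitation ≈ 5.8 mm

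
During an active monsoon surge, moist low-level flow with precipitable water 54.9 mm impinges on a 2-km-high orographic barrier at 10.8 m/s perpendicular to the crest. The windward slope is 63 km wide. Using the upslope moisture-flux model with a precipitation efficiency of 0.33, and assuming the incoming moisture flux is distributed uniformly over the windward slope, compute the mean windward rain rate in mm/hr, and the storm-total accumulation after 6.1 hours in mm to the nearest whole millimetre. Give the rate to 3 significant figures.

R ≈ 11.2 mm/hr; total ≈ 68 mm

Incoming column moisture flux per unit ridge length: F = V × PW = 10.8 × 54.9 = 592.92 mm·m/s.
Spread over the 63 km slope with efficiency ε = 0.33: R = ε·F/W = 0.33 × 592.92 / 63000 m = 3.106e-03 mm/s.
R = 3.106e-03 × 3600 = 11.2 mm/hr.
Over 6.1 h: total = 11.2 × 6.1 = 68.32 ≈ 68 mm.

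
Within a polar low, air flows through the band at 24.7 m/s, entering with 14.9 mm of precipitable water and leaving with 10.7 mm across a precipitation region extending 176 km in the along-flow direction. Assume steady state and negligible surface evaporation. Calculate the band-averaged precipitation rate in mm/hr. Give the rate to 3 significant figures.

Column moisture flux per unit crosswind length is F = V × PW.
Inflow: F_in = 24.7 × 14.9 = 368.03 mm·m/s
Outflow: F_out = 24.7 × 10.7 = 264.29 mm·m/s
Steady-state rate R = (F_in − F_out)/L = (368.03 − 264.29) / 176000 m = 5.894e-04 mm/s.
R = 5.894e-04 × 3600 = 2.12 mm/hr.

R ≈ 2.12 mm/hr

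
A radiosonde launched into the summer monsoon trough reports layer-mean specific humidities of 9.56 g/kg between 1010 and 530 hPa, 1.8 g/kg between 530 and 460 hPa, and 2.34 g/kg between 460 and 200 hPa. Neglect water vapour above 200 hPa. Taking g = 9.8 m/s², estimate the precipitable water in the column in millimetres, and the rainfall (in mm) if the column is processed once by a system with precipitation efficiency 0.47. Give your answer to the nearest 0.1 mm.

Precipitable water is the column-integrated vapour mass per unit area: PW = (1/g) Σ q̄ Δp, with q in kg/kg and Δp in Pa (1 kg/m² of water = 1 mm).
Layer 1010–530 hPa: Δp = 480 hPa = 48000 Pa, q̄ = 0.00956 kg/kg → 0.00956 × 48000 / 9.8 = 46.82 mm
Layer 530–460 hPa: Δp = 70 hPa = 7000 Pa, q̄ = 0.0018 kg/kg → 0.0018 × 7000 / 9.8 = 1.29 mm
Layer 460–200 hPa: Δp = 260 hPa = 26000 Pa, q̄ = 0.00234 kg/kg → 0.00234 × 26000 / 9.8 = 6.21 mm
PW = 46.82 + 1.29 + 6.21 = 54.32 ≈ 54.3 mm.
Rainfall = ε × PW = 0.47 × 54.3 = 25.5 mm.

PW ≈ 54.3 mm; rainfall ≈ 25.5 mm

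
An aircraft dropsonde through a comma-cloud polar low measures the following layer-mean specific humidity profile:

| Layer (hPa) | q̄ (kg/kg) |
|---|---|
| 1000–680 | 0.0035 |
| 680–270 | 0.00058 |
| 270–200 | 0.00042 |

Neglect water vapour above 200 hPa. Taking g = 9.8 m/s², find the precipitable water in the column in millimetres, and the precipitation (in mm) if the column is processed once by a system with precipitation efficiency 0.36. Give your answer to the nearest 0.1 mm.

PW ≈ 14.2 mm; precipitation ≈ 5.1 mm

Precipitable water is the column-integrated vapour mass per unit area: PW = (1/g) Σ q̄ Δp, with q in kg/kg and Δp in Pa (1 kg/m² of water = 1 mm).
Layer 1000–680 hPa: Δp = 320 hPa = 32000 Pa, q̄ = 0.0035 kg/kg → 0.0035 × 32000 / 9.8 = 11.43 mm
Layer 680–270 hPa: Δp = 410 hPa = 41000 Pa, q̄ = 0.00058 kg/kg → 0.00058 × 41000 / 9.8 = 2.43 mm
Layer 270–200 hPa: Δp = 70 hPa = 7000 Pa, q̄ = 0.00042 kg/kg → 0.00042 × 7000 / 9.8 = 0.30 mm
PW = 11.43 + 2.43 + 0.30 = 14.16 ≈ 14.2 mm.
Precipitation = ε × PW = 0.36 × 14.2 = 5.1 mm.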